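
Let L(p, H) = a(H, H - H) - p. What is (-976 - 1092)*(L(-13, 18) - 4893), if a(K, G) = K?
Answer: 10054616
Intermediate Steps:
L(p, H) = H - p
(-976 - 1092)*(L(-13, 18) - 4893) = (-976 - 1092)*((18 - 1*(-13)) - 4893) = -2068*((18 + 13) - 4893) = -2068*(31 - 4893) = -2068*(-4862) = 10054616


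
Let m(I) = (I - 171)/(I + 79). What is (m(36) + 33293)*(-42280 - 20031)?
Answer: -47712280432/23 ≈ -2.0744e+9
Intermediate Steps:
m(I) = (-171 + I)/(79 + I)
(m(36) + 33293)*(-42280 - 20031) = ((-171 + 36)/(79 + 36) + 33293)*(-42280 - 20031) = (-135/115 + 33293)*(-62311) = ((1/115)*(-135) + 33293)*(-62311) = (-27/23 + 33293)*(-62311) = (765712/23)*(-62311) = -47712280432/23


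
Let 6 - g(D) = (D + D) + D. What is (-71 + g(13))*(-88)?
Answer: 9152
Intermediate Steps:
g(D) = 6 - 3*D (g(D) = 6 - ((D + D) + D) = 6 - (2*D + D) = 6 - 3*D)
(-71 + g(13))*(-88) = (-71 + (6 - 3*13))*(-88) = (-71 + (6 - 39))*(-88) = (-71 - 33)*(-88) = -104*(-88) = 9152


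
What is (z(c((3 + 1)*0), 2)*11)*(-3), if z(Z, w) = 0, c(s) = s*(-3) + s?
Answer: 0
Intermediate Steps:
c(s) = -2*s (c(s) = -3*s + s = -2*s)
(z(c((3 + 1)*0), 2)*11)*(-3) = (0*11)*(-3) = 0*(-3) = 0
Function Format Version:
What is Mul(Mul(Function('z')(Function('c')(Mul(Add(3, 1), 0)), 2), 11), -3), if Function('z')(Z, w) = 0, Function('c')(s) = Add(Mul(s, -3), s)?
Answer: 0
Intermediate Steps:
Function('c')(s) = Mul(-2, s) (Function('c')(s) = Add(Mul(-3, s), s) = Mul(-2, s))
Mul(Mul(Function('z')(Function('c')(Mul(Add(3, 1), 0)), 2), 11), -3) = Mul(Mul(0, 11), -3) = Mul(0, -3) = 0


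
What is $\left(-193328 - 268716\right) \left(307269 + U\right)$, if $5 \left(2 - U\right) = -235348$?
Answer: $- \frac{818604740932}{5} \approx -1.6372 \cdot 10^{11}$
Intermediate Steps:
$U = \frac{235358}{5}$ ($U = 2 - - \frac{235348}{5} = 2 + \frac{235348}{5} = \frac{235358}{5} \approx 47072.0$)
$\left(-193328 - 268716\right) \left(307269 + U\right) = \left(-193328 - 268716\right) \left(307269 + \frac{235358}{5}\right) = \left(-462044\right) \frac{1771703}{5} = - \frac{818604740932}{5}$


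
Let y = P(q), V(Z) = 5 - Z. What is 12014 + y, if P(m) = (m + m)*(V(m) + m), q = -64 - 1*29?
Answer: 11084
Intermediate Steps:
q = -93 (q = -64 - 29 = -93)
P(m) = 10*m (P(m) = (m + m)*((5 - m) + m) = (2*m)*5 = 10*m)
y = -930 (y = 10*(-93) = -930)
12014 + y = 12014 - 930 = 11084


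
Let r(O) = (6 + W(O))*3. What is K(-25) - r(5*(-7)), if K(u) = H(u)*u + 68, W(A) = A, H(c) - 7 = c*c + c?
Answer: -15020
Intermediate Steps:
H(c) = 7 + c + c² (H(c) = 7 + (c*c + c) = 7 + (c² + c) = 7 + (c + c²) = 7 + c + c²)
r(O) = 18 + 3*O (r(O) = (6 + O)*3 = 18 + 3*O)
K(u) = 68 + u*(7 + u + u²) (K(u) = (7 + u + u²)*u + 68 = u*(7 + u + u²) + 68 = 68 + u*(7 + u + u²))
K(-25) - r(5*(-7)) = (68 - 25*(7 - 25 + (-25)²)) - (18 + 3*(5*(-7))) = (68 - 25*(7 - 25 + 625)) - (18 + 3*(-35)) = (68 - 25*607) - (18 - 105) = (68 - 15175) - 1*(-87) = -15107 + 87 = -15020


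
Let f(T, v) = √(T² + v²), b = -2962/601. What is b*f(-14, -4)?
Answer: -5924*√53/601 ≈ -71.759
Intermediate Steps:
b = -2962/601 (b = -2962*1/601 = -2962/601 ≈ -4.9285)
b*f(-14, -4) = -2962*√((-14)² + (-4)²)/601 = -2962*√(196 + 16)/601 = -5924*√53/601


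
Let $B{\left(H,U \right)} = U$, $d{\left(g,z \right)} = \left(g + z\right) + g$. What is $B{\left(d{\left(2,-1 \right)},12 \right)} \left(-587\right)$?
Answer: $-7044$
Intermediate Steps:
$d{\left(g,z \right)} = z + 2 g$
$B{\left(d{\left(2,-1 \right)},12 \right)} \left(-587\right) = 12 \left(-587\right) = -7044$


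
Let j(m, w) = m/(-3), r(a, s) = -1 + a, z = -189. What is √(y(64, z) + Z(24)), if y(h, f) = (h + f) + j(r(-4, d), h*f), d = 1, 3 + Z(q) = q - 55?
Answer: 2*I*√354/3 ≈ 12.543*I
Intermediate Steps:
Z(q) = -58 + q (Z(q) = -3 + (q - 55) = -3 + (-55 + q) = -58 + q)
j(m, w) = -m/3 (j(m, w) = m*(-⅓) = -m/3)
y(h, f) = 5/3 + f + h (y(h, f) = (h + f) - (-1 - 4)/3 = (f + h) - ⅓*(-5) = (f + h) + 5/3 = 5/3 + f + h)
√(y(64, z) + Z(24)) = √((5/3 - 189 + 64) + (-58 + 24)) = √(-370/3 - 34) = √(-472/3) = 2*I*√354/3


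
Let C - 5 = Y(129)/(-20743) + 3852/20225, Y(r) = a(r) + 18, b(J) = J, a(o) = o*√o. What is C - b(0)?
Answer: 2177173861/419527175 - 129*√129/20743 ≈ 5.1190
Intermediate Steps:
a(o) = o^(3/2)
Y(r) = 18 + r^(3/2) (Y(r) = r^(3/2) + 18 = 18 + r^(3/2))
C = 2177173861/419527175 - 129*√129/20743 (C = 5 + ((18 + 129^(3/2))/(-20743) + 3852/20225) = 5 + ((18 + 129*√129)*(-1/20743) + 3852*(1/20225)) = 5 + ((-18/20743 - 129*√129/20743) + 3852/20225) = 5 + (79537986/419527175 - 129*√129/20743) = 2177173861/419527175 - 129*√129/20743 ≈ 5.1190)
C - b(0) = (2177173861/419527175 - 129*√129/20743) - 1*0 = (2177173861/419527175 - 129*√129/20743) + 0 = 2177173861/419527175 - 129*√129/20743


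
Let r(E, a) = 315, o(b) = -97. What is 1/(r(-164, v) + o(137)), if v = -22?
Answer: 1/218 ≈ 0.0045872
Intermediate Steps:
1/(r(-164, v) + o(137)) = 1/(315 - 97) = 1/218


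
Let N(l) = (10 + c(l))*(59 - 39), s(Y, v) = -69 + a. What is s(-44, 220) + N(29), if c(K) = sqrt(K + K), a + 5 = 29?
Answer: 155 + 20*sqrt(58) ≈ 307.32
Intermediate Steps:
a = 24 (a = -5 + 29 = 24)
s(Y, v) = -45 (s(Y, v) = -69 + 24 = -45)
c(K) = sqrt(2)*sqrt(K) (c(K) = sqrt(2*K) = sqrt(2)*sqrt(K))
N(l) = 200 + 20*sqrt(2)*sqrt(l) (N(l) = (10 + sqrt(2)*sqrt(l))*(59 - 39) = (10 + sqrt(2)*sqrt(l))*20 = 200 + 20*sqrt(2)*sqrt(l))
s(-44, 220) + N(29) = -45 + (200 + 20*sqrt(2)*sqrt(29)) = -45 + (200 + 20*sqrt(58)) = 155 + 20*sqrt(58)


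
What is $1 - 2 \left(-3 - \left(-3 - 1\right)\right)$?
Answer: $-1$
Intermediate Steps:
$1 - 2 \left(-3 - \left(-3 - 1\right)\right) = 1 - 2 \left(-3 - -4\right) = 1 - 2 \left(-3 + 4\right) = 1 - 2 = -1$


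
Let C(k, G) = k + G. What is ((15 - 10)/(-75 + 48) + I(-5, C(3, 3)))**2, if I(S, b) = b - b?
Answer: 25/729 ≈ 0.034294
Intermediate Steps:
C(k, G) = G + k
I(S, b) = 0
((15 - 10)/(-75 + 48) + I(-5, C(3, 3)))**2 = ((15 - 10)/(-75 + 48) + 0)**2 = (5/(-27) + 0)**2 = (5*(-1/27) + 0)**2 = (-5/27 + 0)**2 = (-5/27)**2 = 25/729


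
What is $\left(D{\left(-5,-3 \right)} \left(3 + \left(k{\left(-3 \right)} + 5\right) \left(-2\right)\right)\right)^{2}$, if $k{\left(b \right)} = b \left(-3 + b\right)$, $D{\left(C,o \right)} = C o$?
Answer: $416025$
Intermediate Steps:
$\left(D{\left(-5,-3 \right)} \left(3 + \left(k{\left(-3 \right)} + 5\right) \left(-2\right)\right)\right)^{2} = \left(\left(-5\right) \left(-3\right) \left(3 + \left(- 3 \left(-3 - 3\right) + 5\right) \left(-2\right)\right)\right)^{2} = \left(15 \left(3 + \left(\left(-3\right) \left(-6\right) + 5\right) \left(-2\right)\right)\right)^{2} = \left(15 \left(3 + \left(18 + 5\right) \left(-2\right)\right)\right)^{2} = \left(15 \left(3 + 23 \left(-2\right)\right)\right)^{2} = \left(15 \left(3 - 46\right)\right)^{2} = \left(15 \left(-43\right)\right)^{2} = \left(-645\right)^{2} = 416025$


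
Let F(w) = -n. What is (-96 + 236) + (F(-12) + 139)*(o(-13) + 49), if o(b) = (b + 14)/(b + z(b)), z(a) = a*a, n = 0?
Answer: 1084495/156 ≈ 6951.9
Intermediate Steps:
F(w) = 0 (F(w) = -1*0 = 0)
z(a) = a**2
o(b) = (14 + b)/(b + b**2) (o(b) = (b + 14)/(b + b**2) = (14 + b)/(b + b**2))
(-96 + 236) + (F(-12) + 139)*(o(-13) + 49) = (-96 + 236) + (0 + 139)*((14 - 13)/((-13)*(1 - 13)) + 49) = 140 + 139*(-1/13*1/(-12) + 49) = 140 + 139*(-1/13*(-1/12)*1 + 49) = 140 + 139*(1/156 + 49) = 140 + 139*(7645/156) = 140 + 1062655/156 = 1084495/156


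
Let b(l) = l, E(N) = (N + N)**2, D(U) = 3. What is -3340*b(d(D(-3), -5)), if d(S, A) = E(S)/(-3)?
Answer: 40080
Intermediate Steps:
E(N) = 4*N**2 (E(N) = (2*N)**2 = 4*N**2)
d(S, A) = -4*S**2/3 (d(S, A) = (4*S**2)/(-3) = (4*S**2)*(-1/3) = -4*S**2/3)
-3340*b(d(D(-3), -5)) = -(-13360)*3**2/3 = -(-13360)*9/3 = -3340*(-12) = 40080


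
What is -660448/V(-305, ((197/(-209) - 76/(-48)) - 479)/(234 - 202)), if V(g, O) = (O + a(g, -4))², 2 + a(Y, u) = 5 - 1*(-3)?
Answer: -4253962433200128/515795439721 ≈ -8247.4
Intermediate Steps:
a(Y, u) = 6 (a(Y, u) = -2 + (5 - 1*(-3)) = -2 + (5 + 3) = -2 + 8 = 6)
V(g, O) = (6 + O)² (V(g, O) = (O + 6)² = (6 + O)²)
-660448/V(-305, ((197/(-209) - 76/(-48)) - 479)/(234 - 202)) = -660448/(6 + ((197/(-209) - 76/(-48)) - 479)/(234 - 202))² = -660448/(6 + ((197*(-1/209) - 76*(-1/48)) - 479)/32)² = -660448/(6 + ((-197/209 + 19/12) - 479)*(1/32))² = -660448/(6 + (1607/2508 - 479)*(1/32))² = -660448/(6 - 1199725/2508*1/32)² = -660448/(6 - 1199725/80256)² = -660448/((-718189/80256)²) = -660448/515795439721/6441025536 = -660448*6441025536/515795439721 = -4253962433200128/515795439721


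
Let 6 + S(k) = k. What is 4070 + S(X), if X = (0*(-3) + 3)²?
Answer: 4073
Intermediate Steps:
X = 9 (X = (0 + 3)² = 3² = 9)
S(k) = -6 + k
4070 + S(X) = 4070 + (-6 + 9) = 4070 + 3 = 4073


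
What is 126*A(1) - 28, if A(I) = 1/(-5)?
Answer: -266/5 ≈ -53.200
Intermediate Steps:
A(I) = -⅕
126*A(1) - 28 = 126*(-⅕) - 28 = -126/5 - 28 = -266/5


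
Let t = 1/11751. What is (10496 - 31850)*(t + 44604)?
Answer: -3730839944390/3917 ≈ -9.5247e+8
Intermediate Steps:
t = 1/11751 ≈ 8.5099e-5
(10496 - 31850)*(t + 44604) = (10496 - 31850)*(1/11751 + 44604) = -21354*524141605/11751 = -3730839944390/3917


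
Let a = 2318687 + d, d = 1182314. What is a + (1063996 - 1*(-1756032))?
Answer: 6321029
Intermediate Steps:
a = 3501001 (a = 2318687 + 1182314 = 3501001)
a + (1063996 - 1*(-1756032)) = 3501001 + (1063996 - 1*(-1756032)) = 3501001 + (1063996 + 1756032) = 3501001 + 2820028 = 6321029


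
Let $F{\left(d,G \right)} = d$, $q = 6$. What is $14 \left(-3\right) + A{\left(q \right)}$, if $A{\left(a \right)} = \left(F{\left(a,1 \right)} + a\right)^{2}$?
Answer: $102$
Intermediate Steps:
$A{\left(a \right)} = 4 a^{2}$ ($A{\left(a \right)} = \left(a + a\right)^{2} = \left(2 a\right)^{2} = 4 a^{2}$)
$14 \left(-3\right) + A{\left(q \right)} = 14 \left(-3\right) + 4 \cdot 6^{2} = -42 + 4 \cdot 36 = -42 + 144 = 102$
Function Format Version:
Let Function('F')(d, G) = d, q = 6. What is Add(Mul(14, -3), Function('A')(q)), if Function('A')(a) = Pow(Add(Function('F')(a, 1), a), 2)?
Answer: 102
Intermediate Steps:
Function('A')(a) = Mul(4, Pow(a, 2)) (Function('A')(a) = Pow(Add(a, a), 2) = Pow(Mul(2, a), 2) = Mul(4, Pow(a, 2)))
Add(Mul(14, -3), Function('A')(q)) = Add(Mul(14, -3), Mul(4, Pow(6, 2))) = Add(-42, Mul(4, 36)) = Add(-42, 144) = 102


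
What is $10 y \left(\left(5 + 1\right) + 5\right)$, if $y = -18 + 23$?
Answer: $550$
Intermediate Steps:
$y = 5$
$10 y \left(\left(5 + 1\right) + 5\right) = 10 \cdot 5 \left(\left(5 + 1\right) + 5\right) = 50 \left(6 + 5\right) = 50 \cdot 11 = 550$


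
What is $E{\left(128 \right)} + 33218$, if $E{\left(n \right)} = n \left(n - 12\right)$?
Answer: $48066$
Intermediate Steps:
$E{\left(n \right)} = n \left(-12 + n\right)$
$E{\left(128 \right)} + 33218 = 128 \left(-12 + 128\right) + 33218 = 128 \cdot 116 + 33218 = 14848 + 33218 = 48066$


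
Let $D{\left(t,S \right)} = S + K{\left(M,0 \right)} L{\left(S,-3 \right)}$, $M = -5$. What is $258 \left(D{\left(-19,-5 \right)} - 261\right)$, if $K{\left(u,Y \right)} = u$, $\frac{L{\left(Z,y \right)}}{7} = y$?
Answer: $-41538$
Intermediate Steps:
$L{\left(Z,y \right)} = 7 y$
$D{\left(t,S \right)} = 105 + S$ ($D{\left(t,S \right)} = S - 5 \cdot 7 \left(-3\right) = S - -105 = S + 105 = 105 + S$)
$258 \left(D{\left(-19,-5 \right)} - 261\right) = 258 \left(\left(105 - 5\right) - 261\right) = 258 \left(100 - 261\right) = 258 \left(-161\right) = -41538$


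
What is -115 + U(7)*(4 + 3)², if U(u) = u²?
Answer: 2286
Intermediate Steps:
-115 + U(7)*(4 + 3)² = -115 + 7²*(4 + 3)² = -115 + 49*7² = -115 + 49*49 = -115 + 2401 = 2286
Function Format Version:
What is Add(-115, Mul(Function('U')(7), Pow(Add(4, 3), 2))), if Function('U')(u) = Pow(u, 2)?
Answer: 2286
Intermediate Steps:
Add(-115, Mul(Function('U')(7), Pow(Add(4, 3), 2))) = Add(-115, Mul(Pow(7, 2), Pow(Add(4, 3), 2))) = Add(-115, Mul(49, Pow(7, 2))) = Add(-115, Mul(49, 49)) = Add(-115, 2401) = 2286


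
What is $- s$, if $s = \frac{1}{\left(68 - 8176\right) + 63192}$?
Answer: $- \frac{1}{55084} \approx -1.8154 \cdot 10^{-5}$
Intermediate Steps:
$s = \frac{1}{55084}$ ($s = \frac{1}{\left(68 - 8176\right) + 63192} = \frac{1}{-8108 + 63192} = \frac{1}{55084} \approx 1.8154 \cdot 10^{-5}$)
$- s = \left(-1\right) \frac{1}{55084} = - \frac{1}{55084}$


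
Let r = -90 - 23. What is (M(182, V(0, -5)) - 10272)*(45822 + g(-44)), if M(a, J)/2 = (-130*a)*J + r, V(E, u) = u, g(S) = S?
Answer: 10350497356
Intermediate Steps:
r = -113
M(a, J) = -226 - 260*J*a (M(a, J) = 2*((-130*a)*J - 113) = 2*(-130*J*a - 113) = 2*(-113 - 130*J*a) = -226 - 260*J*a)
(M(182, V(0, -5)) - 10272)*(45822 + g(-44)) = ((-226 - 260*(-5)*182) - 10272)*(45822 - 44) = ((-226 + 236600) - 10272)*45778 = (236374 - 10272)*45778 = 226102*45778 = 10350497356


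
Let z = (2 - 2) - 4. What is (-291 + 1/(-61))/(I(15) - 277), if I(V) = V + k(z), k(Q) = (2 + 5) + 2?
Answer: 17752/15433 ≈ 1.1503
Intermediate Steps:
z = -4 (z = 0 - 4 = -4)
k(Q) = 9 (k(Q) = 7 + 2 = 9)
I(V) = 9 + V (I(V) = V + 9 = 9 + V)
(-291 + 1/(-61))/(I(15) - 277) = (-291 + 1/(-61))/((9 + 15) - 277) = (-291 - 1/61)/(24 - 277) = -17752/61/(-253) = -17752/61*(-1/253) = 17752/15433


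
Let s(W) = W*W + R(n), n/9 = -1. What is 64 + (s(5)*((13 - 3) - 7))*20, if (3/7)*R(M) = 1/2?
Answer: 1634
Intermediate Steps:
n = -9 (n = 9*(-1) = -9)
R(M) = 7/6 (R(M) = (7/3)/2 = (7/3)*(½) = 7/6)
s(W) = 7/6 + W² (s(W) = W*W + 7/6 = W² + 7/6 = 7/6 + W²)
64 + (s(5)*((13 - 3) - 7))*20 = 64 + ((7/6 + 5²)*((13 - 3) - 7))*20 = 64 + ((7/6 + 25)*(10 - 7))*20 = 64 + ((157/6)*3)*20 = 64 + (157/2)*20 = 64 + 1570 = 1634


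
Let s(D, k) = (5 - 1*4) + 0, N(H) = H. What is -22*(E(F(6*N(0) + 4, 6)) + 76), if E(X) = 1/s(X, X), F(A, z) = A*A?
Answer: -1694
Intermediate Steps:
F(A, z) = A²
s(D, k) = 1 (s(D, k) = (5 - 4) + 0 = 1 + 0 = 1)
E(X) = 1 (E(X) = 1/1 = 1)
-22*(E(F(6*N(0) + 4, 6)) + 76) = -22*(1 + 76) = -22*77 = -1694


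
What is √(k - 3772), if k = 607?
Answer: I*√3165 ≈ 56.258*I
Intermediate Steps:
√(k - 3772) = √(607 - 3772) = √(-3165) = I*√3165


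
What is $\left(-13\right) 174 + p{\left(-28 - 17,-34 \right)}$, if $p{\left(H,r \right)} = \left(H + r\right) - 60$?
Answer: $-2401$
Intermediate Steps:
$p{\left(H,r \right)} = -60 + H + r$
$\left(-13\right) 174 + p{\left(-28 - 17,-34 \right)} = \left(-13\right) 174 - 139 = -2262 - 139 = -2401$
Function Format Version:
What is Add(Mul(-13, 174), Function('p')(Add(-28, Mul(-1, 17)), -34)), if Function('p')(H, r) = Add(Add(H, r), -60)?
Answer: -2401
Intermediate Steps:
Function('p')(H, r) = Add(-60, H, r)
Add(Mul(-13, 174), Function('p')(Add(-28, Mul(-1, 17)), -34)) = Add(Mul(-13, 174), Add(-60, Add(-28, Mul(-1, 17)), -34)) = Add(-2262, Add(-60, Add(-28, -17), -34)) = Add(-2262, Add(-60, -45, -34)) = Add(-2262, -139) = -2401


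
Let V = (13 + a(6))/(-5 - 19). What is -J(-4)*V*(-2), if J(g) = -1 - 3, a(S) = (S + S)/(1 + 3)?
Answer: 16/3 ≈ 5.3333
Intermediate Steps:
a(S) = S/2 (a(S) = (2*S)/4 = (2*S)*(1/4) = S/2)
J(g) = -4
V = -2/3 (V = (13 + (1/2)*6)/(-5 - 19) = (13 + 3)/(-24) = 16*(-1/24) = -2/3 ≈ -0.66667)
-J(-4)*V*(-2) = -(-4*(-2/3))*(-2) = -8*(-2)/3 = -1*(-16/3) = 16/3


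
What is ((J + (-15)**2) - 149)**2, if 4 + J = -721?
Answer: 421201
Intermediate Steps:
J = -725 (J = -4 - 721 = -725)
((J + (-15)**2) - 149)**2 = ((-725 + (-15)**2) - 149)**2 = ((-725 + 225) - 149)**2 = (-500 - 149)**2 = (-649)**2 = 421201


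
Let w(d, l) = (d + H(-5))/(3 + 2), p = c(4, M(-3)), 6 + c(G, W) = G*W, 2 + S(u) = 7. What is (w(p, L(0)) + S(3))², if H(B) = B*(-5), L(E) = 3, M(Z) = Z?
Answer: 1024/25 ≈ 40.960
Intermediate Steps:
H(B) = -5*B
S(u) = 5 (S(u) = -2 + 7 = 5)
c(G, W) = -6 + G*W
p = -18 (p = -6 + 4*(-3) = -6 - 12 = -18)
w(d, l) = 5 + d/5 (w(d, l) = (d - 5*(-5))/(3 + 2) = (d + 25)/5 = (25 + d)*(⅕) = 5 + d/5)
(w(p, L(0)) + S(3))² = ((5 + (⅕)*(-18)) + 5)² = ((5 - 18/5) + 5)² = (7/5 + 5)² = (32/5)² = 1024/25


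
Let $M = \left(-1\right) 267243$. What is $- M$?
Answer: $267243$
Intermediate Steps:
$M = -267243$
$- M = \left(-1\right) \left(-267243\right) = 267243$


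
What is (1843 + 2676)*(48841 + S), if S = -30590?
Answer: 82476269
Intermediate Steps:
(1843 + 2676)*(48841 + S) = (1843 + 2676)*(48841 - 30590) = 4519*18251 = 82476269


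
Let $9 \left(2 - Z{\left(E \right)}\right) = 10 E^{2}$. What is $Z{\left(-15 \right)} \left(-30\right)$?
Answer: $7440$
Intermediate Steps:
$Z{\left(E \right)} = 2 - \frac{10 E^{2}}{9}$
$Z{\left(-15 \right)} \left(-30\right) = \left(2 - \frac{10 \left(-15\right)^{2}}{9}\right) \left(-30\right) = \left(2 - 250\right) \left(-30\right) = \left(-248\right) \left(-30\right) = 7440$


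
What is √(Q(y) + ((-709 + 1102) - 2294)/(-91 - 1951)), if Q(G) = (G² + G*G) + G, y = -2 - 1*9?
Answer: √967097326/2042 ≈ 15.229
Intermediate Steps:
y = -11 (y = -2 - 9 = -11)
Q(G) = G + 2*G² (Q(G) = (G² + G²) + G = 2*G² + G = G + 2*G²)
√(Q(y) + ((-709 + 1102) - 2294)/(-91 - 1951)) = √(-11*(1 + 2*(-11)) + ((-709 + 1102) - 2294)/(-91 - 1951)) = √(-11*(1 - 22) + (393 - 2294)/(-2042)) = √(-11*(-21) - 1901*(-1/2042)) = √(231 + 1901/2042) = √(473603/2042) = √967097326/2042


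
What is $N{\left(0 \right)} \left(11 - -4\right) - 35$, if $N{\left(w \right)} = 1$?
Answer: $-20$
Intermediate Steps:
$N{\left(0 \right)} \left(11 - -4\right) - 35 = 1 \left(11 - -4\right) - 35 = 1 \left(11 + 4\right) - 35 = 1 \cdot 15 - 35 = 15 - 35 = -20$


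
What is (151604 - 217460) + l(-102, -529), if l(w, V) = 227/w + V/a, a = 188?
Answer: -631475645/9588 ≈ -65861.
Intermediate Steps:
l(w, V) = 227/w + V/188
(151604 - 217460) + l(-102, -529) = (151604 - 217460) + (227/(-102) + (1/188)*(-529)) = -65856 + (227*(-1/102) - 529/188) = -65856 + (-227/102 - 529/188) = -65856 - 48317/9588 = -631475645/9588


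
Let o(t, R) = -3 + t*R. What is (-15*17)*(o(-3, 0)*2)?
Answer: 1530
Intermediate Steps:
o(t, R) = -3 + R*t
(-15*17)*(o(-3, 0)*2) = (-15*17)*((-3 + 0*(-3))*2) = -255*(-3 + 0)*2 = -(-765)*2 = -255*(-6) = 1530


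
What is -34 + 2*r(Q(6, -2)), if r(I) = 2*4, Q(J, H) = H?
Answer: -18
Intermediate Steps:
r(I) = 8
-34 + 2*r(Q(6, -2)) = -34 + 2*8 = -34 + 16 = -18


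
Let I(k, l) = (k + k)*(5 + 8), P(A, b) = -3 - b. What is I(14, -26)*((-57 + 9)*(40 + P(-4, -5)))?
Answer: -733824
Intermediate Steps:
I(k, l) = 26*k (I(k, l) = (2*k)*13 = 26*k)
I(14, -26)*((-57 + 9)*(40 + P(-4, -5))) = (26*14)*((-57 + 9)*(40 + (-3 - 1*(-5)))) = 364*(-48*(40 + (-3 + 5))) = 364*(-48*(40 + 2)) = 364*(-48*42) = 364*(-2016) = -733824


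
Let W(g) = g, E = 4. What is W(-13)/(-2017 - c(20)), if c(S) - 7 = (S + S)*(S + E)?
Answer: 13/2984 ≈ 0.0043566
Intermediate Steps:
c(S) = 7 + 2*S*(4 + S) (c(S) = 7 + (S + S)*(S + 4) = 7 + (2*S)*(4 + S) = 7 + 2*S*(4 + S))
W(-13)/(-2017 - c(20)) = -13/(-2017 - (7 + 2*20² + 8*20)) = -13/(-2017 - (7 + 2*400 + 160)) = -13/(-2017 - (7 + 800 + 160)) = -13/(-2017 - 1*967) = -13/(-2017 - 967) = -13/(-2984) = -13*(-1/2984) = 13/2984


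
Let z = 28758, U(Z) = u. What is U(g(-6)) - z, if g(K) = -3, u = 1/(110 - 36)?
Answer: -2128091/74 ≈ -28758.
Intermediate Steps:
u = 1/74 ≈ 0.013514
U(Z) = 1/74
U(g(-6)) - z = 1/74 - 1*28758 = 1/74 - 28758 = -2128091/74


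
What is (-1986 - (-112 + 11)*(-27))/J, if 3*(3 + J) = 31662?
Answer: -1571/3517 ≈ -0.44669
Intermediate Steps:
J = 10551 (J = -3 + (1/3)*31662 = -3 + 10554 = 10551)
(-1986 - (-112 + 11)*(-27))/J = (-1986 - (-112 + 11)*(-27))/10551 = (-1986 - (-101)*(-27))*(1/10551) = (-1986 - 1*2727)*(1/10551) = (-1986 - 2727)*(1/10551) = -4713*1/10551 = -1571/3517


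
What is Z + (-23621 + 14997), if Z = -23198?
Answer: -31822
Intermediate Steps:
Z + (-23621 + 14997) = -23198 + (-23621 + 14997) = -23198 - 8624 = -31822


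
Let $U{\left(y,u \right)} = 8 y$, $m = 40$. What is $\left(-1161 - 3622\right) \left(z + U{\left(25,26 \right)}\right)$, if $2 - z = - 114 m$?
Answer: $-22776646$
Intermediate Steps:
$z = 4562$ ($z = 2 - \left(-114\right) 40 = 2 - -4560 = 2 + 4560 = 4562$)
$\left(-1161 - 3622\right) \left(z + U{\left(25,26 \right)}\right) = \left(-1161 - 3622\right) \left(4562 + 8 \cdot 25\right) = - 4783 \left(4562 + 200\right) = \left(-4783\right) 4762 = -22776646$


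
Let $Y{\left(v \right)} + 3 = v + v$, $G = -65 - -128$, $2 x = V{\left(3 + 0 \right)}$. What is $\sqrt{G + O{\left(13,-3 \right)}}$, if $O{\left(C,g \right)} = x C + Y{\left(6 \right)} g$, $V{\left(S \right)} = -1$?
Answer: $\frac{\sqrt{118}}{2} \approx 5.4314$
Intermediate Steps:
$x = - \frac{1}{2}$ ($x = \frac{1}{2} \left(-1\right) = - \frac{1}{2} \approx -0.5$)
$G = 63$ ($G = -65 + 128 = 63$)
$Y{\left(v \right)} = -3 + 2 v$ ($Y{\left(v \right)} = -3 + \left(v + v\right) = -3 + 2 v$)
$O{\left(C,g \right)} = 9 g - \frac{C}{2}$ ($O{\left(C,g \right)} = - \frac{C}{2} + \left(-3 + 2 \cdot 6\right) g = - \frac{C}{2} + \left(-3 + 12\right) g = - \frac{C}{2} + 9 g = 9 g - \frac{C}{2}$)
$\sqrt{G + O{\left(13,-3 \right)}} = \sqrt{63 + \left(9 \left(-3\right) - \frac{13}{2}\right)} = \sqrt{63 - \frac{67}{2}} = \sqrt{\frac{59}{2}} = \frac{\sqrt{118}}{2}$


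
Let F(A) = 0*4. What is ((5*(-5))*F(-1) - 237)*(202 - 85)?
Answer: -27729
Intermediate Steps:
F(A) = 0
((5*(-5))*F(-1) - 237)*(202 - 85) = ((5*(-5))*0 - 237)*(202 - 85) = (-25*0 - 237)*117 = (0 - 237)*117 = -237*117 = -27729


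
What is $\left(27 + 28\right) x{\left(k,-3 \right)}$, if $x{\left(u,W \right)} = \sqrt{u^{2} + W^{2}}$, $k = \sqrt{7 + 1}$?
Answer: $55 \sqrt{17} \approx 226.77$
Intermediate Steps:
$k = 2 \sqrt{2}$ ($k = \sqrt{8} = 2 \sqrt{2} \approx 2.8284$)
$x{\left(u,W \right)} = \sqrt{W^{2} + u^{2}}$
$\left(27 + 28\right) x{\left(k,-3 \right)} = \left(27 + 28\right) \sqrt{\left(-3\right)^{2} + \left(2 \sqrt{2}\right)^{2}} = 55 \sqrt{9 + 8} = 55 \sqrt{17}$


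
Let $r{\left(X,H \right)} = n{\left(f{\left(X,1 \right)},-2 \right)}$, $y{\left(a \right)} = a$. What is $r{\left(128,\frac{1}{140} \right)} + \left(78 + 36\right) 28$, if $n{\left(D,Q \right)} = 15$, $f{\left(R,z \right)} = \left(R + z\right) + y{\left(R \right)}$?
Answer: $3207$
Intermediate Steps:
$f{\left(R,z \right)} = z + 2 R$ ($f{\left(R,z \right)} = \left(R + z\right) + R = z + 2 R$)
$r{\left(X,H \right)} = 15$
$r{\left(128,\frac{1}{140} \right)} + \left(78 + 36\right) 28 = 15 + \left(78 + 36\right) 28 = 15 + 114 \cdot 28 = 15 + 3192 = 3207$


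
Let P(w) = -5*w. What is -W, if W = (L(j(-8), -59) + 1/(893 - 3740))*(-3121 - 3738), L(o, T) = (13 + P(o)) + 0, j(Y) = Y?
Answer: 1034954510/2847 ≈ 3.6352e+5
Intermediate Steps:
L(o, T) = 13 - 5*o (L(o, T) = (13 - 5*o) + 0 = 13 - 5*o)
W = -1034954510/2847 (W = ((13 - 5*(-8)) + 1/(893 - 3740))*(-3121 - 3738) = ((13 + 40) + 1/(-2847))*(-6859) = (53 - 1/2847)*(-6859) = (150890/2847)*(-6859) = -1034954510/2847 ≈ -3.6352e+5)
-W = -1*(-1034954510/2847) = 1034954510/2847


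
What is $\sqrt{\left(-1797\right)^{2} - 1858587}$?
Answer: $\sqrt{1370622} \approx 1170.7$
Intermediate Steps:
$\sqrt{\left(-1797\right)^{2} - 1858587} = \sqrt{3229209 - 1858587} = \sqrt{1370622}$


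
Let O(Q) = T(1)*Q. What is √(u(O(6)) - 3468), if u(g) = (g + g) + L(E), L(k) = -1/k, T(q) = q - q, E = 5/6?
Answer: 7*I*√1770/5 ≈ 58.9*I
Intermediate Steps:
E = ⅚ (E = 5*(⅙) = ⅚ ≈ 0.83333)
T(q) = 0
O(Q) = 0 (O(Q) = 0*Q = 0)
u(g) = -6/5 + 2*g (u(g) = (g + g) - 1/⅚ = 2*g - 1*6/5 = 2*g - 6/5 = -6/5 + 2*g)
√(u(O(6)) - 3468) = √((-6/5 + 2*0) - 3468) = √((-6/5 + 0) - 3468) = √(-6/5 - 3468) = √(-17346/5) = 7*I*√1770/5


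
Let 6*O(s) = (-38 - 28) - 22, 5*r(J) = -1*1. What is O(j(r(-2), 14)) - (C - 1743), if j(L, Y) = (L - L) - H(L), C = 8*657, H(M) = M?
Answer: -10583/3 ≈ -3527.7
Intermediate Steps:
C = 5256
r(J) = -⅕ (r(J) = (-1*1)/5 = (⅕)*(-1) = -⅕)
j(L, Y) = -L (j(L, Y) = (L - L) - L = 0 - L = -L)
O(s) = -44/3 (O(s) = ((-38 - 28) - 22)/6 = (-66 - 22)/6 = (⅙)*(-88) = -44/3)
O(j(r(-2), 14)) - (C - 1743) = -44/3 - (5256 - 1743) = -44/3 - 1*3513 = -44/3 - 3513 = -10583/3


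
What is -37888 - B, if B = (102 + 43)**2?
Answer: -58913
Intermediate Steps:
B = 21025 (B = 145**2 = 21025)
-37888 - B = -37888 - 1*21025 = -37888 - 21025 = -58913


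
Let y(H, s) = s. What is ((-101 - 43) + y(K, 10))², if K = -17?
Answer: 17956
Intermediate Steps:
((-101 - 43) + y(K, 10))² = ((-101 - 43) + 10)² = (-144 + 10)² = (-134)² = 17956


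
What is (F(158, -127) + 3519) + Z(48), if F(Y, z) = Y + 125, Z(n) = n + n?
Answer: 3898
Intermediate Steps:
Z(n) = 2*n
F(Y, z) = 125 + Y
(F(158, -127) + 3519) + Z(48) = ((125 + 158) + 3519) + 2*48 = (283 + 3519) + 96 = 3802 + 96 = 3898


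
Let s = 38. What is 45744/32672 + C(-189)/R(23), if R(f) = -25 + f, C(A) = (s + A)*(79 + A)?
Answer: -16955951/2042 ≈ -8303.6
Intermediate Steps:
C(A) = (38 + A)*(79 + A)
45744/32672 + C(-189)/R(23) = 45744/32672 + (3002 + (-189)**2 + 117*(-189))/(-25 + 23) = 45744*(1/32672) + (3002 + 35721 - 22113)/(-2) = 2859/2042 + 16610*(-1/2) = 2859/2042 - 8305 = -16955951/2042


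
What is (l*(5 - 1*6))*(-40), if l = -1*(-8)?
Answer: 320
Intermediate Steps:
l = 8
(l*(5 - 1*6))*(-40) = (8*(5 - 1*6))*(-40) = (8*(5 - 6))*(-40) = (8*(-1))*(-40) = -8*(-40) = 320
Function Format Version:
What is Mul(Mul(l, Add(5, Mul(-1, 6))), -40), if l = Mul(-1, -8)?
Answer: 320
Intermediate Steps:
l = 8
Mul(Mul(l, Add(5, Mul(-1, 6))), -40) = Mul(Mul(8, Add(5, Mul(-1, 6))), -40) = Mul(Mul(8, Add(5, -6)), -40) = Mul(Mul(8, -1), -40) = Mul(-8, -40) = 320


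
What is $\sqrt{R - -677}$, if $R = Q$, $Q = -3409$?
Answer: $2 i \sqrt{683} \approx 52.269 i$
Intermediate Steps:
$R = -3409$
$\sqrt{R - -677} = \sqrt{-3409 - -677} = \sqrt{-3409 + \left(-1442 + 2119\right)} = \sqrt{-3409 + 677} = \sqrt{-2732} = 2 i \sqrt{683}$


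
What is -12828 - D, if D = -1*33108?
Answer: 20280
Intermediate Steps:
D = -33108
-12828 - D = -12828 - 1*(-33108) = -12828 + 33108 = 20280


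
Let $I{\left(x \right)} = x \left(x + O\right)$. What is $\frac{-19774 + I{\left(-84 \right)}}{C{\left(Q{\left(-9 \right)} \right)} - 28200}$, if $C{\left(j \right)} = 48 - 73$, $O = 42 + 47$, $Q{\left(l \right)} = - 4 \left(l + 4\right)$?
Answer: $\frac{20194}{28225} \approx 0.71546$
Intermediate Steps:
$Q{\left(l \right)} = -16 - 4 l$ ($Q{\left(l \right)} = - 4 \left(4 + l\right) = -16 - 4 l$)
$O = 89$
$C{\left(j \right)} = -25$ ($C{\left(j \right)} = 48 - 73 = -25$)
$I{\left(x \right)} = x \left(89 + x\right)$ ($I{\left(x \right)} = x \left(x + 89\right) = x \left(89 + x\right)$)
$\frac{-19774 + I{\left(-84 \right)}}{C{\left(Q{\left(-9 \right)} \right)} - 28200} = \frac{-19774 - 84 \left(89 - 84\right)}{-25 - 28200} = \frac{-19774 - 420}{-28225} = \left(-19774 - 420\right) \left(- \frac{1}{28225}\right) = \left(-20194\right) \left(- \frac{1}{28225}\right) = \frac{20194}{28225}$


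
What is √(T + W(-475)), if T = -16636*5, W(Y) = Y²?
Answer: √142445 ≈ 377.42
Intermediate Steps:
T = -83180
√(T + W(-475)) = √(-83180 + (-475)²) = √(-83180 + 225625) = √142445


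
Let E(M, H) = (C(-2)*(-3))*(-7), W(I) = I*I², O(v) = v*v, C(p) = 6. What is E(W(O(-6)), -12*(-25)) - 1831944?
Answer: -1831818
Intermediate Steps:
O(v) = v²
W(I) = I³
E(M, H) = 126 (E(M, H) = (6*(-3))*(-7) = -18*(-7) = 126)
E(W(O(-6)), -12*(-25)) - 1831944 = 126 - 1831944 = -1831818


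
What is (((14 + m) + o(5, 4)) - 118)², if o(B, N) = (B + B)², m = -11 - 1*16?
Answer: 961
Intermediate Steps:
m = -27 (m = -11 - 16 = -27)
o(B, N) = 4*B² (o(B, N) = (2*B)² = 4*B²)
(((14 + m) + o(5, 4)) - 118)² = (((14 - 27) + 4*5²) - 118)² = ((-13 + 4*25) - 118)² = ((-13 + 100) - 118)² = (87 - 118)² = (-31)² = 961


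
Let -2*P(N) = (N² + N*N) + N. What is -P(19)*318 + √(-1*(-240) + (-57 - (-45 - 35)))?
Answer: 117819 + √263 ≈ 1.1784e+5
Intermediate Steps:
P(N) = -N² - N/2 (P(N) = -((N² + N*N) + N)/2 = -((N² + N²) + N)/2 = -(2*N² + N)/2 = -(N + 2*N²)/2 = -N² - N/2)
-P(19)*318 + √(-1*(-240) + (-57 - (-45 - 35))) = -(-1)*19*(½ + 19)*318 + √(-1*(-240) + (-57 - (-45 - 35))) = -(-1)*19*39/2*318 + √(240 + (-57 - 1*(-80))) = -1*(-741/2)*318 + √(240 + (-57 + 80)) = (741/2)*318 + √(240 + 23) = 117819 + √263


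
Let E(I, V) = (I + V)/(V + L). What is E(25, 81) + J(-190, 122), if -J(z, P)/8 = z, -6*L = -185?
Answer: 1020556/671 ≈ 1520.9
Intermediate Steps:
L = 185/6 (L = -⅙*(-185) = 185/6 ≈ 30.833)
J(z, P) = -8*z
E(I, V) = (I + V)/(185/6 + V) (E(I, V) = (I + V)/(V + 185/6) = (I + V)/(185/6 + V))
E(25, 81) + J(-190, 122) = 6*(25 + 81)/(185 + 6*81) - 8*(-190) = 6*106/(185 + 486) + 1520 = 6*106/671 + 1520 = 6*(1/671)*106 + 1520 = 636/671 + 1520 = 1020556/671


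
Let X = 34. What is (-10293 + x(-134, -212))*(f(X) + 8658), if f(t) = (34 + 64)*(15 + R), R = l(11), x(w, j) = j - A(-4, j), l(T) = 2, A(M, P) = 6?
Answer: -108515564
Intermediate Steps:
x(w, j) = -6 + j (x(w, j) = j - 1*6 = j - 6 = -6 + j)
R = 2
f(t) = 1666 (f(t) = (34 + 64)*(15 + 2) = 98*17 = 1666)
(-10293 + x(-134, -212))*(f(X) + 8658) = (-10293 + (-6 - 212))*(1666 + 8658) = (-10293 - 218)*10324 = -10511*10324 = -108515564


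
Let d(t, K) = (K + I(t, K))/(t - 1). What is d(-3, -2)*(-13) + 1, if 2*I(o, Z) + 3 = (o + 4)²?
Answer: -35/4 ≈ -8.7500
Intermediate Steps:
I(o, Z) = -3/2 + (4 + o)²/2 (I(o, Z) = -3/2 + (o + 4)²/2 = -3/2 + (4 + o)²/2)
d(t, K) = (-3/2 + K + (4 + t)²/2)/(-1 + t) (d(t, K) = (K + (-3/2 + (4 + t)²/2))/(t - 1) = (-3/2 + K + (4 + t)²/2)/(-1 + t))
d(-3, -2)*(-13) + 1 = ((-3 + (4 - 3)² + 2*(-2))/(2*(-1 - 3)))*(-13) + 1 = ((½)*(-3 + 1² - 4)/(-4))*(-13) + 1 = ((½)*(-¼)*(-3 + 1 - 4))*(-13) + 1 = ((½)*(-¼)*(-6))*(-13) + 1 = (¾)*(-13) + 1 = -39/4 + 1 = -35/4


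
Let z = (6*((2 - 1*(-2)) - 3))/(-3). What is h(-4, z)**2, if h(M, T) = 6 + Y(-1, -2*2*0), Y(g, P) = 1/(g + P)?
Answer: 25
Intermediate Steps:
Y(g, P) = 1/(P + g)
z = -2 (z = (6*((2 + 2) - 3))*(-1/3) = (6*(4 - 3))*(-1/3) = (6*1)*(-1/3) = 6*(-1/3) = -2)
h(M, T) = 5 (h(M, T) = 6 + 1/(-2*2*0 - 1) = 6 + 1/(-4*0 - 1) = 6 + 1/(0 - 1) = 6 + 1/(-1) = 6 - 1 = 5)
h(-4, z)**2 = 5**2 = 25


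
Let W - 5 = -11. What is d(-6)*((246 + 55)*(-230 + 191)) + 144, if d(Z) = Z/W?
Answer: -11595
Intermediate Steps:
W = -6 (W = 5 - 11 = -6)
d(Z) = -Z/6 (d(Z) = Z/(-6) = Z*(-⅙) = -Z/6)
d(-6)*((246 + 55)*(-230 + 191)) + 144 = (-⅙*(-6))*((246 + 55)*(-230 + 191)) + 144 = 1*(301*(-39)) + 144 = 1*(-11739) + 144 = -11739 + 144 = -11595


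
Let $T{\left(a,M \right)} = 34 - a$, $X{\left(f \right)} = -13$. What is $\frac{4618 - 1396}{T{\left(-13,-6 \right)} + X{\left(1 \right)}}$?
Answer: $\frac{1611}{17} \approx 94.765$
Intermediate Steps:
$\frac{4618 - 1396}{T{\left(-13,-6 \right)} + X{\left(1 \right)}} = \frac{4618 - 1396}{\left(34 - -13\right) - 13} = \frac{3222}{\left(34 + 13\right) - 13} = \frac{3222}{47 - 13} = \frac{3222}{34} = 3222 \cdot \frac{1}{34} = \frac{1611}{17}$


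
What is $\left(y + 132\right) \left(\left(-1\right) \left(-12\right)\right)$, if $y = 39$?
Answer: $2052$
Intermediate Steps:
$\left(y + 132\right) \left(\left(-1\right) \left(-12\right)\right) = \left(39 + 132\right) \left(\left(-1\right) \left(-12\right)\right) = 171 \cdot 12 = 2052$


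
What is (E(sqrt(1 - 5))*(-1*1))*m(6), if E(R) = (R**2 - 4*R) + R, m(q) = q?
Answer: 24 + 36*I ≈ 24.0 + 36.0*I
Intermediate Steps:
E(R) = R**2 - 3*R
(E(sqrt(1 - 5))*(-1*1))*m(6) = ((sqrt(1 - 5)*(-3 + sqrt(1 - 5)))*(-1*1))*6 = ((sqrt(-4)*(-3 + sqrt(-4)))*(-1))*6 = (((2*I)*(-3 + 2*I))*(-1))*6 = ((2*I*(-3 + 2*I))*(-1))*6 = -2*I*(-3 + 2*I)*6 = -12*I*(-3 + 2*I)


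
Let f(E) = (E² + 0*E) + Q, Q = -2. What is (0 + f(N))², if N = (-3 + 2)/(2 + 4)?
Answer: 5041/1296 ≈ 3.8897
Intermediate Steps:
N = -⅙ (N = -1/6 = -1*⅙ = -⅙ ≈ -0.16667)
f(E) = -2 + E² (f(E) = (E² + 0*E) - 2 = (E² + 0) - 2 = E² - 2 = -2 + E²)
(0 + f(N))² = (0 + (-2 + (-⅙)²))² = (0 + (-2 + 1/36))² = (0 - 71/36)² = (-71/36)² = 5041/1296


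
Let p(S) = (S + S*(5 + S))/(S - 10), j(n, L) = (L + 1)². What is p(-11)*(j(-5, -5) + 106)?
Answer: -6710/21 ≈ -319.52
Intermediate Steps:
j(n, L) = (1 + L)²
p(S) = (S + S*(5 + S))/(-10 + S)
p(-11)*(j(-5, -5) + 106) = (-11*(6 - 11)/(-10 - 11))*((1 - 5)² + 106) = (-11*(-5)/(-21))*((-4)² + 106) = (-11*(-1/21)*(-5))*(16 + 106) = -55/21*122 = -6710/21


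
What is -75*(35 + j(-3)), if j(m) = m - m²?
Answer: -1725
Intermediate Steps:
-75*(35 + j(-3)) = -75*(35 - 3*(1 - 1*(-3))) = -75*(35 - 3*(1 + 3)) = -75*(35 - 3*4) = -75*(35 - 12) = -75*23 = -1725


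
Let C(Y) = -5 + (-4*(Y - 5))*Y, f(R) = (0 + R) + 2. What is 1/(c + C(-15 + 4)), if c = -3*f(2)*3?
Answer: -1/745 ≈ -0.0013423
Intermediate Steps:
f(R) = 2 + R (f(R) = R + 2 = 2 + R)
C(Y) = -5 + Y*(20 - 4*Y) (C(Y) = -5 + (-4*(-5 + Y))*Y = -5 + (20 - 4*Y)*Y = -5 + Y*(20 - 4*Y))
c = -36 (c = -3*(2 + 2)*3 = -3*4*3 = -12*3 = -36)
1/(c + C(-15 + 4)) = 1/(-36 + (-5 - 4*(-15 + 4)² + 20*(-15 + 4))) = 1/(-36 + (-5 - 4*(-11)² + 20*(-11))) = 1/(-36 + (-5 - 4*121 - 220)) = 1/(-36 + (-5 - 484 - 220)) = 1/(-36 - 709) = 1/(-745) = -1/745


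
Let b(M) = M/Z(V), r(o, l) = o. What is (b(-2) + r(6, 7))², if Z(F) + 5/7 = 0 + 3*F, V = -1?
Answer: 7225/169 ≈ 42.751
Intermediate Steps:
Z(F) = -5/7 + 3*F (Z(F) = -5/7 + (0 + 3*F) = -5/7 + 3*F)
b(M) = -7*M/26 (b(M) = M/(-5/7 + 3*(-1)) = M/(-5/7 - 3) = M/(-26/7) = M*(-7/26) = -7*M/26)
(b(-2) + r(6, 7))² = (-7/26*(-2) + 6)² = (7/13 + 6)² = (85/13)² = 7225/169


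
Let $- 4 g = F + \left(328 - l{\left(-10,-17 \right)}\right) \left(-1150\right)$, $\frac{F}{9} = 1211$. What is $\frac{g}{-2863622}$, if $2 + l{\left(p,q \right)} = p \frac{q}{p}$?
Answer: $- \frac{388151}{11454488} \approx -0.033886$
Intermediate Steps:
$l{\left(p,q \right)} = -2 + q$ ($l{\left(p,q \right)} = -2 + p \frac{q}{p} = -2 + q$)
$F = 10899$ ($F = 9 \cdot 1211 = 10899$)
$g = \frac{388151}{4}$ ($g = - \frac{10899 + \left(328 - \left(-2 - 17\right)\right) \left(-1150\right)}{4} = - \frac{10899 + \left(328 - -19\right) \left(-1150\right)}{4} = - \frac{10899 + \left(328 + 19\right) \left(-1150\right)}{4} = - \frac{10899 + 347 \left(-1150\right)}{4} = - \frac{10899 - 399050}{4} = \left(- \frac{1}{4}\right) \left(-388151\right) = \frac{388151}{4} \approx 97038.0$)
$\frac{g}{-2863622} = \frac{388151}{4 \left(-2863622\right)} = \frac{388151}{4} \left(- \frac{1}{2863622}\right) = - \frac{388151}{11454488}$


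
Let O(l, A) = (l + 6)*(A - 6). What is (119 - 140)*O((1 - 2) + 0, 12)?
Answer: -630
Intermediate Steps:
O(l, A) = (-6 + A)*(6 + l) (O(l, A) = (6 + l)*(-6 + A) = (-6 + A)*(6 + l))
(119 - 140)*O((1 - 2) + 0, 12) = (119 - 140)*(-36 - 6*((1 - 2) + 0) + 6*12 + 12*((1 - 2) + 0)) = -21*(-36 - 6*(-1 + 0) + 72 + 12*(-1 + 0)) = -21*(-36 - 6*(-1) + 72 + 12*(-1)) = -21*(-36 + 6 + 72 - 12) = -21*30 = -630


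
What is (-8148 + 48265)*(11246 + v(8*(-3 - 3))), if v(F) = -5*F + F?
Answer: 458858246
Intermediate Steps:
v(F) = -4*F
(-8148 + 48265)*(11246 + v(8*(-3 - 3))) = (-8148 + 48265)*(11246 - 32*(-3 - 3)) = 40117*(11246 - 32*(-6)) = 40117*(11246 - 4*(-48)) = 40117*(11246 + 192) = 40117*11438 = 458858246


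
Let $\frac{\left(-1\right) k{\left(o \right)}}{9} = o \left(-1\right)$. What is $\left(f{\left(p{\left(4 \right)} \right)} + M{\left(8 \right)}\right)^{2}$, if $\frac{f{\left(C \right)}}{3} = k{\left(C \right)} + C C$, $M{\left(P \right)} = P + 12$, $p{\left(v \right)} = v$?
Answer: $30976$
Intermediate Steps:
$k{\left(o \right)} = 9 o$ ($k{\left(o \right)} = - 9 o \left(-1\right) = - 9 \left(- o\right) = 9 o$)
$M{\left(P \right)} = 12 + P$
$f{\left(C \right)} = 3 C^{2} + 27 C$ ($f{\left(C \right)} = 3 \left(9 C + C C\right) = 3 \left(9 C + C^{2}\right) = 3 \left(C^{2} + 9 C\right) = 3 C^{2} + 27 C$)
$\left(f{\left(p{\left(4 \right)} \right)} + M{\left(8 \right)}\right)^{2} = \left(3 \cdot 4 \left(9 + 4\right) + \left(12 + 8\right)\right)^{2} = \left(3 \cdot 4 \cdot 13 + 20\right)^{2} = \left(156 + 20\right)^{2} = 176^{2} = 30976$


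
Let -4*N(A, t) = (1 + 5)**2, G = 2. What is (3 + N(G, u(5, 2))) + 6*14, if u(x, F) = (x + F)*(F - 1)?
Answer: 78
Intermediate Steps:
u(x, F) = (-1 + F)*(F + x) (u(x, F) = (F + x)*(-1 + F) = (-1 + F)*(F + x))
N(A, t) = -9 (N(A, t) = -(1 + 5)**2/4 = -1/4*6**2 = -1/4*36 = -9)
(3 + N(G, u(5, 2))) + 6*14 = (3 - 9) + 6*14 = -6 + 84 = 78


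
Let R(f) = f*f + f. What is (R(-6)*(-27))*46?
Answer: -37260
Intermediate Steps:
R(f) = f + f² (R(f) = f² + f = f + f²)
(R(-6)*(-27))*46 = (-6*(1 - 6)*(-27))*46 = (-6*(-5)*(-27))*46 = (30*(-27))*46 = -810*46 = -37260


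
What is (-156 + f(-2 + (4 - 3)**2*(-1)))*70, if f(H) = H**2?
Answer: -10290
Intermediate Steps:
(-156 + f(-2 + (4 - 3)**2*(-1)))*70 = (-156 + (-2 + (4 - 3)**2*(-1))**2)*70 = (-156 + (-2 + 1**2*(-1))**2)*70 = (-156 + (-2 + 1*(-1))**2)*70 = (-156 + (-2 - 1)**2)*70 = (-156 + (-3)**2)*70 = (-156 + 9)*70 = -147*70 = -10290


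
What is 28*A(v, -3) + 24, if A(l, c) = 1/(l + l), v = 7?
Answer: 26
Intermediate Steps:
A(l, c) = 1/(2*l)
28*A(v, -3) + 24 = 28*((1/2)/7) + 24 = 28*((1/2)*(1/7)) + 24 = 28*(1/14) + 24 = 2 + 24 = 26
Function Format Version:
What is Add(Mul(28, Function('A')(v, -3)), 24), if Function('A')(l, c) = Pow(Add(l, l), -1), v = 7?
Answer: 26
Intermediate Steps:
Function('A')(l, c) = Mul(Rational(1, 2), Pow(l, -1)) (Function('A')(l, c) = Pow(Mul(2, l), -1) = Mul(Rational(1, 2), Pow(l, -1)))
Add(Mul(28, Function('A')(v, -3)), 24) = Add(Mul(28, Mul(Rational(1, 2), Pow(7, -1))), 24) = Add(Mul(28, Mul(Rational(1, 2), Rational(1, 7))), 24) = Add(Mul(28, Rational(1, 14)), 24) = Add(2, 24) = 26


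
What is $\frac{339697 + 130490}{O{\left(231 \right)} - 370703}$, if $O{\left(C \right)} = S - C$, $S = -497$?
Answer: $- \frac{470187}{371431} \approx -1.2659$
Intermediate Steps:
$O{\left(C \right)} = -497 - C$
$\frac{339697 + 130490}{O{\left(231 \right)} - 370703} = \frac{339697 + 130490}{\left(-497 - 231\right) - 370703} = \frac{470187}{\left(-497 - 231\right) - 370703} = \frac{470187}{-728 - 370703} = \frac{470187}{-371431} = 470187 \left(- \frac{1}{371431}\right) = - \frac{470187}{371431}$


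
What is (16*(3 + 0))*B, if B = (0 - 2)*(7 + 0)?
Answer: -672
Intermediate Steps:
B = -14 (B = -2*7 = -14)
(16*(3 + 0))*B = (16*(3 + 0))*(-14) = (16*3)*(-14) = 48*(-14) = -672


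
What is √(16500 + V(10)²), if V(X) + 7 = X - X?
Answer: √16549 ≈ 128.64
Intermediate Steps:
V(X) = -7 (V(X) = -7 + (X - X) = -7 + 0 = -7)
√(16500 + V(10)²) = √(16500 + (-7)²) = √(16500 + 49) = √16549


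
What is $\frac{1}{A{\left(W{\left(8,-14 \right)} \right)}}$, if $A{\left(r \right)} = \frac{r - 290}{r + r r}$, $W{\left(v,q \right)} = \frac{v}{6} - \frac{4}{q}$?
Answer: $- \frac{935}{63588} \approx -0.014704$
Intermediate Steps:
$W{\left(v,q \right)} = - \frac{4}{q} + \frac{v}{6}$ ($W{\left(v,q \right)} = v \frac{1}{6} - \frac{4}{q} = \frac{v}{6} - \frac{4}{q} = - \frac{4}{q} + \frac{v}{6}$)
$A{\left(r \right)} = \frac{-290 + r}{r + r^{2}}$
$\frac{1}{A{\left(W{\left(8,-14 \right)} \right)}} = \frac{1}{\frac{1}{- \frac{4}{-14} + \frac{1}{6} \cdot 8} \frac{1}{1 + \left(- \frac{4}{-14} + \frac{1}{6} \cdot 8\right)} \left(-290 + \left(- \frac{4}{-14} + \frac{1}{6} \cdot 8\right)\right)} = \frac{1}{\frac{1}{\left(-4\right) \left(- \frac{1}{14}\right) + \frac{4}{3}} \frac{1}{1 + \left(\left(-4\right) \left(- \frac{1}{14}\right) + \frac{4}{3}\right)} \left(-290 + \left(\left(-4\right) \left(- \frac{1}{14}\right) + \frac{4}{3}\right)\right)} = \frac{1}{\frac{1}{\frac{2}{7} + \frac{4}{3}} \frac{1}{1 + \left(\frac{2}{7} + \frac{4}{3}\right)} \left(-290 + \left(\frac{2}{7} + \frac{4}{3}\right)\right)} = \frac{1}{\frac{1}{\frac{34}{21}} \frac{1}{1 + \frac{34}{21}} \left(-290 + \frac{34}{21}\right)} = \frac{1}{\frac{21}{34} \frac{1}{\frac{55}{21}} \left(- \frac{6056}{21}\right)} = \frac{1}{\frac{21}{34} \cdot \frac{21}{55} \left(- \frac{6056}{21}\right)} = \frac{1}{- \frac{63588}{935}} = - \frac{935}{63588}$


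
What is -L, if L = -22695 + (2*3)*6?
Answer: 22659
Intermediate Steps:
L = -22659 (L = -22695 + 6*6 = -22695 + 36 = -22659)
-L = -1*(-22659) = 22659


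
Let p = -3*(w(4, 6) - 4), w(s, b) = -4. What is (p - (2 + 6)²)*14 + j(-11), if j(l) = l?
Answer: -571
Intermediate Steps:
p = 24 (p = -3*(-4 - 4) = -3*(-8) = 24)
(p - (2 + 6)²)*14 + j(-11) = (24 - (2 + 6)²)*14 - 11 = (24 - 1*8²)*14 - 11 = (24 - 1*64)*14 - 11 = (24 - 64)*14 - 11 = -40*14 - 11 = -560 - 11 = -571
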